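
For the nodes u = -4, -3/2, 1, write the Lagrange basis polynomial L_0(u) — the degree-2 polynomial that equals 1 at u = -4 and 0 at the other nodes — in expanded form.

L_0(u) = (2/25)u^2 + (1/25)u - 3/25

L_0(u) = (u + 3/2)(u - 1) / [(-5/2)·(-5)]
       = (u^2 + (1/2)u - 3/2) / (25/2)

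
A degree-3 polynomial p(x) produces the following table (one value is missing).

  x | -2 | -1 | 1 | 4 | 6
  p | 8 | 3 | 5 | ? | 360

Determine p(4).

128

The 4 known values determine p uniquely (degree ≤ 3).
Evaluate each Lagrange basis at x = 4:
L_0(4) = (5)·(3)·(-2)/[(-1)·(-3)·(-8)] = 5/4
L_1(4) = (6)·(3)·(-2)/[(1)·(-2)·(-7)] = -18/7
L_2(4) = (6)·(5)·(-2)/[(3)·(2)·(-5)] = 2
L_3(4) = (6)·(5)·(3)/[(8)·(7)·(5)] = 9/28
Sum: 8·(5/4) + 3·(-18/7) + 5·(2) + 360·(9/28) = 128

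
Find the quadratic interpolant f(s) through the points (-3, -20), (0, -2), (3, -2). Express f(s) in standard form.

L_0(s) = s(s - 3) / [18] = (1/18)s^2 - (1/6)s
L_1(s) = (s + 3)(s - 3) / [-9] = -(1/9)s^2 + 1
L_2(s) = (s + 3)s / [18] = (1/18)s^2 + (1/6)s
f(s) = (-20)·L_0 + (-2)·L_1 + (-2)·L_2
  (-20)·L_0(s) = -(10/9)s^2 + (10/3)s
  (-2)·L_1(s) = (2/9)s^2 - 2
  (-2)·L_2(s) = -(1/9)s^2 - (1/3)s
Adding term by term: -s^2 + 3s - 2

f(s) = -s^2 + 3s - 2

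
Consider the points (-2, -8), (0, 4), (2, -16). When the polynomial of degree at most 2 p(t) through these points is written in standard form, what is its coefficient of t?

-2

Build the Lagrange basis polynomials:
L_0(t) = t(t - 2) / [8] = (1/8)t^2 - (1/4)t
L_1(t) = (t + 2)(t - 2) / [-4] = -(1/4)t^2 + 1
L_2(t) = (t + 2)t / [8] = (1/8)t^2 + (1/4)t
p(t) = (-8)·L_0 + 4·L_1 + (-16)·L_2
Only the coefficient of t is needed; take it from each L_i and combine:
(-8)·(-1/4) + 4·(0) + (-16)·(1/4) = -2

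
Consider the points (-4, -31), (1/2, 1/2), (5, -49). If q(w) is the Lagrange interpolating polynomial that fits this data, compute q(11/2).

-119/2

Evaluate each Lagrange basis at w = 11/2:
L_0(11/2) = (5)·(1/2)/[(-9/2)·(-9)] = 5/81
L_1(11/2) = (19/2)·(1/2)/[(9/2)·(-9/2)] = -19/81
L_2(11/2) = (19/2)·(5)/[(9)·(9/2)] = 95/81
Sum: (-31)·(5/81) + 1/2·(-19/81) + (-49)·(95/81) = -119/2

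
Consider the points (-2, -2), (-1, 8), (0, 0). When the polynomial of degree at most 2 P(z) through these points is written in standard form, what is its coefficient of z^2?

-9

The leading coefficient equals the top divided difference P[-2,-1,0].
P[-2,-1] = (8 - (-2)) / (-1 - (-2)) = 10
P[-1,0] = (0 - 8) / (0 - (-1)) = -8
P[-2,-1,0] = (-8 - 10) / (0 - (-2)) = -9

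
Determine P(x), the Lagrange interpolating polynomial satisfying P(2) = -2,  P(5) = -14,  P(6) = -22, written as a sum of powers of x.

Build the Lagrange basis polynomials:
L_0(x) = (x - 5)(x - 6) / [12] = (1/12)x^2 - (11/12)x + 5/2
L_1(x) = (x - 2)(x - 6) / [-3] = -(1/3)x^2 + (8/3)x - 4
L_2(x) = (x - 2)(x - 5) / [4] = (1/4)x^2 - (7/4)x + 5/2
P(x) = (-2)·L_0 + (-14)·L_1 + (-22)·L_2
  (-2)·L_0(x) = -(1/6)x^2 + (11/6)x - 5
  (-14)·L_1(x) = (14/3)x^2 - (112/3)x + 56
  (-22)·L_2(x) = -(11/2)x^2 + (77/2)x - 55
Adding term by term: -x^2 + 3x - 4

P(x) = -x^2 + 3x - 4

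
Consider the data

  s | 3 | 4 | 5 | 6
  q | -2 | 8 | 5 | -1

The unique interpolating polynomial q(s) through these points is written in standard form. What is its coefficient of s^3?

5/3

Build the Lagrange basis polynomials:
L_0(s) = (s - 4)(s - 5)(s - 6) / [-6] = -(1/6)s^3 + (5/2)s^2 - (37/3)s + 20
L_1(s) = (s - 3)(s - 5)(s - 6) / [2] = (1/2)s^3 - 7s^2 + (63/2)s - 45
L_2(s) = (s - 3)(s - 4)(s - 6) / [-2] = -(1/2)s^3 + (13/2)s^2 - 27s + 36
L_3(s) = (s - 3)(s - 4)(s - 5) / [6] = (1/6)s^3 - 2s^2 + (47/6)s - 10
q(s) = (-2)·L_0 + 8·L_1 + 5·L_2 + (-1)·L_3
Only the coefficient of s^3 is needed; take it from each L_i and combine:
(-2)·(-1/6) + 8·(1/2) + 5·(-1/2) + (-1)·(1/6) = 5/3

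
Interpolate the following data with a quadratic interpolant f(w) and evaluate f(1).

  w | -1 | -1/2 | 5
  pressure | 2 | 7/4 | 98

Evaluate each Lagrange basis at w = 1:
L_0(1) = (3/2)·(-4)/[(-1/2)·(-6)] = -2
L_1(1) = (2)·(-4)/[(1/2)·(-11/2)] = 32/11
L_2(1) = (2)·(3/2)/[(6)·(11/2)] = 1/11
Sum: 2·(-2) + 7/4·(32/11) + 98·(1/11) = 10

10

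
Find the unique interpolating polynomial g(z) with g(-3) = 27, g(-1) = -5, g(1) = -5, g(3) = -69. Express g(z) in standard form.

Newton's divided differences:
g[-3,-1] = (-5 - 27) / (-1 - (-3)) = -16
g[-1,1] = (-5 - (-5)) / (1 - (-1)) = 0
g[1,3] = (-69 - (-5)) / (3 - 1) = -32
g[-3,-1,1] = (0 - (-16)) / (1 - (-3)) = 4
g[-1,1,3] = (-32 - 0) / (3 - (-1)) = -8
g[-3,-1,1,3] = (-8 - 4) / (3 - (-3)) = -2
g(z) = 27 + (-16)·(z + 3) + 4·(z + 3)(z + 1) + (-2)·(z + 3)(z + 1)(z - 1)
Expanding: g(z) = -2z^3 - 2z^2 + 2z - 3

g(z) = -2z^3 - 2z^2 + 2z - 3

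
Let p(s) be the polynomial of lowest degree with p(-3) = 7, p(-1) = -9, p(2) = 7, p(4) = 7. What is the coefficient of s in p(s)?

16/3

Build the Lagrange basis polynomials:
L_0(s) = (s + 1)(s - 2)(s - 4) / [-70] = -(1/70)s^3 + (1/14)s^2 - (1/35)s - 4/35
L_1(s) = (s + 3)(s - 2)(s - 4) / [30] = (1/30)s^3 - (1/10)s^2 - (1/3)s + 4/5
L_2(s) = (s + 3)(s + 1)(s - 4) / [-30] = -(1/30)s^3 + (13/30)s + 2/5
L_3(s) = (s + 3)(s + 1)(s - 2) / [70] = (1/70)s^3 + (1/35)s^2 - (1/14)s - 3/35
p(s) = 7·L_0 + (-9)·L_1 + 7·L_2 + 7·L_3
Only the coefficient of s is needed; take it from each L_i and combine:
7·(-1/35) + (-9)·(-1/3) + 7·(13/30) + 7·(-1/14) = 16/3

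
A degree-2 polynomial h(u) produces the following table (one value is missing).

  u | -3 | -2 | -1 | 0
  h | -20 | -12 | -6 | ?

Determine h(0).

The 3 known values determine h uniquely (degree ≤ 2).
Evaluate each Lagrange basis at u = 0:
L_0(0) = (2)·(1)/[(-1)·(-2)] = 1
L_1(0) = (3)·(1)/[(1)·(-1)] = -3
L_2(0) = (3)·(2)/[(2)·(1)] = 3
Sum: (-20)·(1) + (-12)·(-3) + (-6)·(3) = -2

-2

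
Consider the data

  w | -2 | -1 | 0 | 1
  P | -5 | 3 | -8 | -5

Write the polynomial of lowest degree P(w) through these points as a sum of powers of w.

L_0(w) = (w + 1)w(w - 1) / [-6] = -(1/6)w^3 + (1/6)w
L_1(w) = (w + 2)w(w - 1) / [2] = (1/2)w^3 + (1/2)w^2 - w
L_2(w) = (w + 2)(w + 1)(w - 1) / [-2] = -(1/2)w^3 - w^2 + (1/2)w + 1
L_3(w) = (w + 2)(w + 1)w / [6] = (1/6)w^3 + (1/2)w^2 + (1/3)w
P(w) = (-5)·L_0 + 3·L_1 + (-8)·L_2 + (-5)·L_3
  (-5)·L_0(w) = (5/6)w^3 - (5/6)w
  3·L_1(w) = (3/2)w^3 + (3/2)w^2 - 3w
  (-8)·L_2(w) = 4w^3 + 8w^2 - 4w - 8
  (-5)·L_3(w) = -(5/6)w^3 - (5/2)w^2 - (5/3)w
Adding term by term: (11/2)w^3 + 7w^2 - (19/2)w - 8

P(w) = (11/2)w^3 + 7w^2 - (19/2)w - 8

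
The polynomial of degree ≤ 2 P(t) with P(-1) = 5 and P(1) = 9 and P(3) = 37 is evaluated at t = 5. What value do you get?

89

L_0(5) = (4)·(2)/[(-2)·(-4)] = 1
L_1(5) = (6)·(2)/[(2)·(-2)] = -3
L_2(5) = (6)·(4)/[(4)·(2)] = 3
Sum: 5·(1) + 9·(-3) + 37·(3) = 89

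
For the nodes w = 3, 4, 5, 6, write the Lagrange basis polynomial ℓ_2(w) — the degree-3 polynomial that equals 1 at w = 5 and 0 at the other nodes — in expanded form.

ℓ_2(w) = -(1/2)w^3 + (13/2)w^2 - 27w + 36

ℓ_2(w) = (w - 3)(w - 4)(w - 6) / [(2)·(1)·(-1)]
       = (w^3 - 13w^2 + 54w - 72) / (-2)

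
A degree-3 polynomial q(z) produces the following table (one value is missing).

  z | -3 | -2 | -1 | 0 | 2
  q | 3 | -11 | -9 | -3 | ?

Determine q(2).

-27

The 4 known values determine q uniquely (degree ≤ 3).
Evaluate each Lagrange basis at z = 2:
L_0(2) = (4)·(3)·(2)/[(-1)·(-2)·(-3)] = -4
L_1(2) = (5)·(3)·(2)/[(1)·(-1)·(-2)] = 15
L_2(2) = (5)·(4)·(2)/[(2)·(1)·(-1)] = -20
L_3(2) = (5)·(4)·(3)/[(3)·(2)·(1)] = 10
Sum: 3·(-4) + (-11)·(15) + (-9)·(-20) + (-3)·(10) = -27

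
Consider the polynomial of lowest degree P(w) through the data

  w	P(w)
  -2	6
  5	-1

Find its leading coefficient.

-1

L_0(w) = (w - 5) / [-7] = -(1/7)w + 5/7
L_1(w) = (w + 2) / [7] = (1/7)w + 2/7
P(w) = 6·L_0 + (-1)·L_1
Only the coefficient of w is needed; take it from each L_i and combine:
6·(-1/7) + (-1)·(1/7) = -1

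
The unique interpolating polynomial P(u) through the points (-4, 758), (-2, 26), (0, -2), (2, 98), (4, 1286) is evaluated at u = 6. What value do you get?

6058

Evaluate each Lagrange basis at u = 6:
L_0(6) = (8)·(6)·(4)·(2)/[(-2)·(-4)·(-6)·(-8)] = 1
L_1(6) = (10)·(6)·(4)·(2)/[(2)·(-2)·(-4)·(-6)] = -5
L_2(6) = (10)·(8)·(4)·(2)/[(4)·(2)·(-2)·(-4)] = 10
L_3(6) = (10)·(8)·(6)·(2)/[(6)·(4)·(2)·(-2)] = -10
L_4(6) = (10)·(8)·(6)·(4)/[(8)·(6)·(4)·(2)] = 5
Sum: 758·(1) + 26·(-5) + (-2)·(10) + 98·(-10) + 1286·(5) = 6058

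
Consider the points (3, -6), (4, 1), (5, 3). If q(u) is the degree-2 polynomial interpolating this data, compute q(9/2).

21/8

Evaluate each Lagrange basis at u = 9/2:
L_0(9/2) = (1/2)·(-1/2)/[(-1)·(-2)] = -1/8
L_1(9/2) = (3/2)·(-1/2)/[(1)·(-1)] = 3/4
L_2(9/2) = (3/2)·(1/2)/[(2)·(1)] = 3/8
Sum: (-6)·(-1/8) + 1·(3/4) + 3·(3/8) = 21/8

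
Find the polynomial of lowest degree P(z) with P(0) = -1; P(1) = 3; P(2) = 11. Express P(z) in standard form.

P(z) = 2z^2 + 2z - 1

L_0(z) = (z - 1)(z - 2) / [2] = (1/2)z^2 - (3/2)z + 1
L_1(z) = z(z - 2) / [-1] = -z^2 + 2z
L_2(z) = z(z - 1) / [2] = (1/2)z^2 - (1/2)z
P(z) = (-1)·L_0 + 3·L_1 + 11·L_2
  (-1)·L_0(z) = -(1/2)z^2 + (3/2)z - 1
  3·L_1(z) = -3z^2 + 6z
  11·L_2(z) = (11/2)z^2 - (11/2)z
Adding term by term: 2z^2 + 2z - 1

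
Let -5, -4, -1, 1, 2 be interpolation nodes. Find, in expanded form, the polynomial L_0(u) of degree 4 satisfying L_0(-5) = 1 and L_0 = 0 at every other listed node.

L_0(u) = (1/168)u^4 + (1/84)u^3 - (3/56)u^2 - (1/84)u + 1/21

L_0(u) = (u + 4)(u + 1)(u - 1)(u - 2) / [(-1)·(-4)·(-6)·(-7)]
       = (u^4 + 2u^3 - 9u^2 - 2u + 8) / (168)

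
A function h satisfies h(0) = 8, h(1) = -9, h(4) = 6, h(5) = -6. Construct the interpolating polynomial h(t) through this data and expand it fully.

Build the Lagrange basis polynomials:
L_0(t) = (t - 1)(t - 4)(t - 5) / [-20] = -(1/20)t^3 + (1/2)t^2 - (29/20)t + 1
L_1(t) = t(t - 4)(t - 5) / [12] = (1/12)t^3 - (3/4)t^2 + (5/3)t
L_2(t) = t(t - 1)(t - 5) / [-12] = -(1/12)t^3 + (1/2)t^2 - (5/12)t
L_3(t) = t(t - 1)(t - 4) / [20] = (1/20)t^3 - (1/4)t^2 + (1/5)t
h(t) = 8·L_0 + (-9)·L_1 + 6·L_2 + (-6)·L_3
  8·L_0(t) = -(2/5)t^3 + 4t^2 - (58/5)t + 8
  (-9)·L_1(t) = -(3/4)t^3 + (27/4)t^2 - 15t
  6·L_2(t) = -(1/2)t^3 + 3t^2 - (5/2)t
  (-6)·L_3(t) = -(3/10)t^3 + (3/2)t^2 - (6/5)t
Adding term by term: -(39/20)t^3 + (61/4)t^2 - (303/10)t + 8

h(t) = -(39/20)t^3 + (61/4)t^2 - (303/10)t + 8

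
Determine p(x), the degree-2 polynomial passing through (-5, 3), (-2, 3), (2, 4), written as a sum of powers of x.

p(x) = (1/28)x^2 + (1/4)x + 47/14

L_0(x) = (x + 2)(x - 2) / [21] = (1/21)x^2 - 4/21
L_1(x) = (x + 5)(x - 2) / [-12] = -(1/12)x^2 - (1/4)x + 5/6
L_2(x) = (x + 5)(x + 2) / [28] = (1/28)x^2 + (1/4)x + 5/14
p(x) = 3·L_0 + 3·L_1 + 4·L_2
  3·L_0(x) = (1/7)x^2 - 4/7
  3·L_1(x) = -(1/4)x^2 - (3/4)x + 5/2
  4·L_2(x) = (1/7)x^2 + x + 10/7
Adding term by term: (1/28)x^2 + (1/4)x + 47/14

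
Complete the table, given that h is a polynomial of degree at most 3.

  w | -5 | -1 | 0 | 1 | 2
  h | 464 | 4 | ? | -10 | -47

The 4 known values determine h uniquely (degree ≤ 3).
L_0(0) = (1)·(-1)·(-2)/[(-4)·(-6)·(-7)] = -1/84
L_1(0) = (5)·(-1)·(-2)/[(4)·(-2)·(-3)] = 5/12
L_2(0) = (5)·(1)·(-2)/[(6)·(2)·(-1)] = 5/6
L_3(0) = (5)·(1)·(-1)/[(7)·(3)·(1)] = -5/21
Sum: 464·(-1/84) + 4·(5/12) + (-10)·(5/6) + (-47)·(-5/21) = -1

-1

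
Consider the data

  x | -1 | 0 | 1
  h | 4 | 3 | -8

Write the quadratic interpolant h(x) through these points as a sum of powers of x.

h(x) = -5x^2 - 6x + 3

Build the Lagrange basis polynomials:
L_0(x) = x(x - 1) / [2] = (1/2)x^2 - (1/2)x
L_1(x) = (x + 1)(x - 1) / [-1] = -x^2 + 1
L_2(x) = (x + 1)x / [2] = (1/2)x^2 + (1/2)x
h(x) = 4·L_0 + 3·L_1 + (-8)·L_2
  4·L_0(x) = 2x^2 - 2x
  3·L_1(x) = -3x^2 + 3
  (-8)·L_2(x) = -4x^2 - 4x
Adding term by term: -5x^2 - 6x + 3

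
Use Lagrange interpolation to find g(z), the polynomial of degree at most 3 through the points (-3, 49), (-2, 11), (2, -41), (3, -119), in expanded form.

Build the Lagrange basis polynomials:
L_0(z) = (z + 2)(z - 2)(z - 3) / [-30] = -(1/30)z^3 + (1/10)z^2 + (2/15)z - 2/5
L_1(z) = (z + 3)(z - 2)(z - 3) / [20] = (1/20)z^3 - (1/10)z^2 - (9/20)z + 9/10
L_2(z) = (z + 3)(z + 2)(z - 3) / [-20] = -(1/20)z^3 - (1/10)z^2 + (9/20)z + 9/10
L_3(z) = (z + 3)(z + 2)(z - 2) / [30] = (1/30)z^3 + (1/10)z^2 - (2/15)z - 2/5
g(z) = 49·L_0 + 11·L_1 + (-41)·L_2 + (-119)·L_3
  49·L_0(z) = -(49/30)z^3 + (49/10)z^2 + (98/15)z - 98/5
  11·L_1(z) = (11/20)z^3 - (11/10)z^2 - (99/20)z + 99/10
  (-41)·L_2(z) = (41/20)z^3 + (41/10)z^2 - (369/20)z - 369/10
  (-119)·L_3(z) = -(119/30)z^3 - (119/10)z^2 + (238/15)z + 238/5
Adding term by term: -3z^3 - 4z^2 - z + 1

g(z) = -3z^3 - 4z^2 - z + 1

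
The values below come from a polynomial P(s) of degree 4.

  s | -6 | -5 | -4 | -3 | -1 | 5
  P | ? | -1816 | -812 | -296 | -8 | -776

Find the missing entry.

-3548

The 5 known values determine P uniquely (degree ≤ 4).
L_0(-6) = (-2)·(-3)·(-5)·(-11)/[(-1)·(-2)·(-4)·(-10)] = 33/8
L_1(-6) = (-1)·(-3)·(-5)·(-11)/[(1)·(-1)·(-3)·(-9)] = -55/9
L_2(-6) = (-1)·(-2)·(-5)·(-11)/[(2)·(1)·(-2)·(-8)] = 55/16
L_3(-6) = (-1)·(-2)·(-3)·(-11)/[(4)·(3)·(2)·(-6)] = -11/24
L_4(-6) = (-1)·(-2)·(-3)·(-5)/[(10)·(9)·(8)·(6)] = 1/144
Sum: (-1816)·(33/8) + (-812)·(-55/9) + (-296)·(55/16) + (-8)·(-11/24) + (-776)·(1/144) = -3548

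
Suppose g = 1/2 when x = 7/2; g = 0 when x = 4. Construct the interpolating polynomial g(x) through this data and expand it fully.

g(x) = -x + 4

L_0(x) = (x - 4) / [-1/2] = -2x + 8
L_1(x) = (x - 7/2) / [1/2] = 2x - 7
g(x) = (1/2)·L_0 + 0·L_1
  (1/2)·L_0(x) = -x + 4
  0·L_1(x) = 0
Adding term by term: -x + 4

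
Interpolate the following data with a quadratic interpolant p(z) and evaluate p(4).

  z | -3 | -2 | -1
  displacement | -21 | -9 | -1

Evaluate each Lagrange basis at z = 4:
L_0(4) = (6)·(5)/[(-1)·(-2)] = 15
L_1(4) = (7)·(5)/[(1)·(-1)] = -35
L_2(4) = (7)·(6)/[(2)·(1)] = 21
Sum: (-21)·(15) + (-9)·(-35) + (-1)·(21) = -21

-21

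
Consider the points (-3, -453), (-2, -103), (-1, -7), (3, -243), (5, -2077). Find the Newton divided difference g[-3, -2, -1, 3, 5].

g[-3,-2] = (-103 - (-453)) / (-2 - (-3)) = 350
g[-2,-1] = (-7 - (-103)) / (-1 - (-2)) = 96
g[-1,3] = (-243 - (-7)) / (3 - (-1)) = -59
g[3,5] = (-2077 - (-243)) / (5 - 3) = -917
g[-3,-2,-1] = (96 - 350) / (-1 - (-3)) = -127
g[-2,-1,3] = (-59 - 96) / (3 - (-2)) = -31
g[-1,3,5] = (-917 - (-59)) / (5 - (-1)) = -143
g[-3,-2,-1,3] = (-31 - (-127)) / (3 - (-3)) = 16
g[-2,-1,3,5] = (-143 - (-31)) / (5 - (-2)) = -16
g[-3,-2,-1,3,5] = (-16 - 16) / (5 - (-3)) = -4

-4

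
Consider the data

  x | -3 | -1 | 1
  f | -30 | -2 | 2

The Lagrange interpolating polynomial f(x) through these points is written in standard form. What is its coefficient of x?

Build the Lagrange basis polynomials:
L_0(x) = (x + 1)(x - 1) / [8] = (1/8)x^2 - 1/8
L_1(x) = (x + 3)(x - 1) / [-4] = -(1/4)x^2 - (1/2)x + 3/4
L_2(x) = (x + 3)(x + 1) / [8] = (1/8)x^2 + (1/2)x + 3/8
f(x) = (-30)·L_0 + (-2)·L_1 + 2·L_2
Only the coefficient of x is needed; take it from each L_i and combine:
(-30)·(0) + (-2)·(-1/2) + 2·(1/2) = 2

2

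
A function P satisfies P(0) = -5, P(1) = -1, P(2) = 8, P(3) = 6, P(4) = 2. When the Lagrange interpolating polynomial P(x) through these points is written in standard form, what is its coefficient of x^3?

-107/12

Build the Lagrange basis polynomials:
L_0(x) = (x - 1)(x - 2)(x - 3)(x - 4) / [24] = (1/24)x^4 - (5/12)x^3 + (35/24)x^2 - (25/12)x + 1
L_1(x) = x(x - 2)(x - 3)(x - 4) / [-6] = -(1/6)x^4 + (3/2)x^3 - (13/3)x^2 + 4x
L_2(x) = x(x - 1)(x - 3)(x - 4) / [4] = (1/4)x^4 - 2x^3 + (19/4)x^2 - 3x
L_3(x) = x(x - 1)(x - 2)(x - 4) / [-6] = -(1/6)x^4 + (7/6)x^3 - (7/3)x^2 + (4/3)x
L_4(x) = x(x - 1)(x - 2)(x - 3) / [24] = (1/24)x^4 - (1/4)x^3 + (11/24)x^2 - (1/4)x
P(x) = (-5)·L_0 + (-1)·L_1 + 8·L_2 + 6·L_3 + 2·L_4
Only the coefficient of x^3 is needed; take it from each L_i and combine:
(-5)·(-5/12) + (-1)·(3/2) + 8·(-2) + 6·(7/6) + 2·(-1/4) = -107/12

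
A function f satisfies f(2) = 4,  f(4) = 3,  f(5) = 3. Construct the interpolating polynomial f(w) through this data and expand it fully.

f(w) = (1/6)w^2 - (3/2)w + 19/3

Build the Lagrange basis polynomials:
L_0(w) = (w - 4)(w - 5) / [6] = (1/6)w^2 - (3/2)w + 10/3
L_1(w) = (w - 2)(w - 5) / [-2] = -(1/2)w^2 + (7/2)w - 5
L_2(w) = (w - 2)(w - 4) / [3] = (1/3)w^2 - 2w + 8/3
f(w) = 4·L_0 + 3·L_1 + 3·L_2
  4·L_0(w) = (2/3)w^2 - 6w + 40/3
  3·L_1(w) = -(3/2)w^2 + (21/2)w - 15
  3·L_2(w) = w^2 - 6w + 8
Adding term by term: (1/6)w^2 - (3/2)w + 19/3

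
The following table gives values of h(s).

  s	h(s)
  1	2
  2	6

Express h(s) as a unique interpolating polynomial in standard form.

L_0(s) = (s - 2) / [-1] = -s + 2
L_1(s) = (s - 1) / [1] = s - 1
h(s) = 2·L_0 + 6·L_1
  2·L_0(s) = -2s + 4
  6·L_1(s) = 6s - 6
Adding term by term: 4s - 2

h(s) = 4s - 2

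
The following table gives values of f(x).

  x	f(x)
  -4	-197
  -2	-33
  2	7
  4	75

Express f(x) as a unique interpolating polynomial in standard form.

Newton's divided differences:
f[-4,-2] = (-33 - (-197)) / (-2 - (-4)) = 82
f[-2,2] = (7 - (-33)) / (2 - (-2)) = 10
f[2,4] = (75 - 7) / (4 - 2) = 34
f[-4,-2,2] = (10 - 82) / (2 - (-4)) = -12
f[-2,2,4] = (34 - 10) / (4 - (-2)) = 4
f[-4,-2,2,4] = (4 - (-12)) / (4 - (-4)) = 2
f(x) = -197 + 82·(x + 4) + (-12)·(x + 4)(x + 2) + 2·(x + 4)(x + 2)(x - 2)
Expanding: f(x) = 2x^3 - 4x^2 + 2x + 3

f(x) = 2x^3 - 4x^2 + 2x + 3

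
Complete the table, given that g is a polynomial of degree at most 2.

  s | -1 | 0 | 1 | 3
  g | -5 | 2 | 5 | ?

-1

The 3 known values determine g uniquely (degree ≤ 2).
L_0(3) = (3)·(2)/[(-1)·(-2)] = 3
L_1(3) = (4)·(2)/[(1)·(-1)] = -8
L_2(3) = (4)·(3)/[(2)·(1)] = 6
Sum: (-5)·(3) + 2·(-8) + 5·(6) = -1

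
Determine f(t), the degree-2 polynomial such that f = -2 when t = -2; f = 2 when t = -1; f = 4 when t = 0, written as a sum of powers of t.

f(t) = -t^2 + t + 4

Build the Lagrange basis polynomials:
L_0(t) = (t + 1)t / [2] = (1/2)t^2 + (1/2)t
L_1(t) = (t + 2)t / [-1] = -t^2 - 2t
L_2(t) = (t + 2)(t + 1) / [2] = (1/2)t^2 + (3/2)t + 1
f(t) = (-2)·L_0 + 2·L_1 + 4·L_2
  (-2)·L_0(t) = -t^2 - t
  2·L_1(t) = -2t^2 - 4t
  4·L_2(t) = 2t^2 + 6t + 4
Adding term by term: -t^2 + t + 4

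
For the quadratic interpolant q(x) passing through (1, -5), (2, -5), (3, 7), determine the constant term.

7

L_0(x) = (x - 2)(x - 3) / [2] = (1/2)x^2 - (5/2)x + 3
L_1(x) = (x - 1)(x - 3) / [-1] = -x^2 + 4x - 3
L_2(x) = (x - 1)(x - 2) / [2] = (1/2)x^2 - (3/2)x + 1
q(x) = (-5)·L_0 + (-5)·L_1 + 7·L_2
Only the constant term is needed; take it from each L_i and combine:
(-5)·(3) + (-5)·(-3) + 7·(1) = 7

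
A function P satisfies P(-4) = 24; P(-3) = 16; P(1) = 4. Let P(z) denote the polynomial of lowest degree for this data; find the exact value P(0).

Using Newton's divided-difference form:
P[-4,-3] = (16 - 24) / (-3 - (-4)) = -8
P[-3,1] = (4 - 16) / (1 - (-3)) = -3
P[-4,-3,1] = (-3 - (-8)) / (1 - (-4)) = 1
P(0) = 24 + (-8)·(4) + 1·(4)·(3) = 4

4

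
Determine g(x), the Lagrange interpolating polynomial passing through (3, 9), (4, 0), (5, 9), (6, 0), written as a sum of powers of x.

Build the Lagrange basis polynomials:
L_0(x) = (x - 4)(x - 5)(x - 6) / [-6] = -(1/6)x^3 + (5/2)x^2 - (37/3)x + 20
L_1(x) = (x - 3)(x - 5)(x - 6) / [2] = (1/2)x^3 - 7x^2 + (63/2)x - 45
L_2(x) = (x - 3)(x - 4)(x - 6) / [-2] = -(1/2)x^3 + (13/2)x^2 - 27x + 36
L_3(x) = (x - 3)(x - 4)(x - 5) / [6] = (1/6)x^3 - 2x^2 + (47/6)x - 10
g(x) = 9·L_0 + 0·L_1 + 9·L_2 + 0·L_3
  9·L_0(x) = -(3/2)x^3 + (45/2)x^2 - 111x + 180
  0·L_1(x) = 0
  9·L_2(x) = -(9/2)x^3 + (117/2)x^2 - 243x + 324
  0·L_3(x) = 0
Adding term by term: -6x^3 + 81x^2 - 354x + 504

g(x) = -6x^3 + 81x^2 - 354x + 504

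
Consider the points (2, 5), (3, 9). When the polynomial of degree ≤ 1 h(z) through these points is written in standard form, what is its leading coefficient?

4

The leading coefficient equals the top divided difference h[2,3].
h[2,3] = (9 - 5) / (3 - 2) = 4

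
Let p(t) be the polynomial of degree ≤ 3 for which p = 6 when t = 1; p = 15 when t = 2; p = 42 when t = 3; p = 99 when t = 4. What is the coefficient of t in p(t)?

4

L_0(t) = (t - 2)(t - 3)(t - 4) / [-6] = -(1/6)t^3 + (3/2)t^2 - (13/3)t + 4
L_1(t) = (t - 1)(t - 3)(t - 4) / [2] = (1/2)t^3 - 4t^2 + (19/2)t - 6
L_2(t) = (t - 1)(t - 2)(t - 4) / [-2] = -(1/2)t^3 + (7/2)t^2 - 7t + 4
L_3(t) = (t - 1)(t - 2)(t - 3) / [6] = (1/6)t^3 - t^2 + (11/6)t - 1
p(t) = 6·L_0 + 15·L_1 + 42·L_2 + 99·L_3
Only the coefficient of t is needed; take it from each L_i and combine:
6·(-13/3) + 15·(19/2) + 42·(-7) + 99·(11/6) = 4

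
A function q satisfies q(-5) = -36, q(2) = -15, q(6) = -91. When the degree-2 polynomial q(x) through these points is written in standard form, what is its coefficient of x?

L_0(x) = (x - 2)(x - 6) / [77] = (1/77)x^2 - (8/77)x + 12/77
L_1(x) = (x + 5)(x - 6) / [-28] = -(1/28)x^2 + (1/28)x + 15/14
L_2(x) = (x + 5)(x - 2) / [44] = (1/44)x^2 + (3/44)x - 5/22
q(x) = (-36)·L_0 + (-15)·L_1 + (-91)·L_2
Only the coefficient of x is needed; take it from each L_i and combine:
(-36)·(-8/77) + (-15)·(1/28) + (-91)·(3/44) = -3

-3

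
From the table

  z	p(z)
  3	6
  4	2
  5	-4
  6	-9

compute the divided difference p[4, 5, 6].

p[4,5] = (-4 - 2) / (5 - 4) = -6
p[5,6] = (-9 - (-4)) / (6 - 5) = -5
p[4,5,6] = (-5 - (-6)) / (6 - 4) = 1/2

1/2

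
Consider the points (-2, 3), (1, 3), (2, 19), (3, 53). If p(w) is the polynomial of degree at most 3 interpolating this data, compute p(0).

Using Newton's divided-difference form:
p[-2,1] = (3 - 3) / (1 - (-2)) = 0
p[1,2] = (19 - 3) / (2 - 1) = 16
p[2,3] = (53 - 19) / (3 - 2) = 34
p[-2,1,2] = (16 - 0) / (2 - (-2)) = 4
p[1,2,3] = (34 - 16) / (3 - 1) = 9
p[-2,1,2,3] = (9 - 4) / (3 - (-2)) = 1
p(0) = 3 + 0·(2) + 4·(2)·(-1) + 1·(2)·(-1)·(-2) = -1

-1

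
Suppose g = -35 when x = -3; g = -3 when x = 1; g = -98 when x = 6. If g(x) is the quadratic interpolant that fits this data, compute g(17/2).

-807/4

Evaluate each Lagrange basis at x = 17/2:
L_0(17/2) = (15/2)·(5/2)/[(-4)·(-9)] = 25/48
L_1(17/2) = (23/2)·(5/2)/[(4)·(-5)] = -23/16
L_2(17/2) = (23/2)·(15/2)/[(9)·(5)] = 23/12
Sum: (-35)·(25/48) + (-3)·(-23/16) + (-98)·(23/12) = -807/4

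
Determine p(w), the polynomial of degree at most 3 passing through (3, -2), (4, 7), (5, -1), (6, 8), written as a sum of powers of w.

Newton's divided differences:
p[3,4] = (7 - (-2)) / (4 - 3) = 9
p[4,5] = (-1 - 7) / (5 - 4) = -8
p[5,6] = (8 - (-1)) / (6 - 5) = 9
p[3,4,5] = (-8 - 9) / (5 - 3) = -17/2
p[4,5,6] = (9 - (-8)) / (6 - 4) = 17/2
p[3,4,5,6] = (17/2 - (-17/2)) / (6 - 3) = 17/3
p(w) = -2 + 9·(w - 3) + (-17/2)·(w - 3)(w - 4) + (17/3)·(w - 3)(w - 4)(w - 5)
Expanding: p(w) = (17/3)w^3 - (153/2)w^2 + (2009/6)w - 471

p(w) = (17/3)w^3 - (153/2)w^2 + (2009/6)w - 471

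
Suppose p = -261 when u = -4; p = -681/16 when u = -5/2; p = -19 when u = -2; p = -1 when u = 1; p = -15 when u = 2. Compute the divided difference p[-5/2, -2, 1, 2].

3/2

p[-5/2,-2] = (-19 - (-681/16)) / (-2 - (-5/2)) = 377/8
p[-2,1] = (-1 - (-19)) / (1 - (-2)) = 6
p[1,2] = (-15 - (-1)) / (2 - 1) = -14
p[-5/2,-2,1] = (6 - 377/8) / (1 - (-5/2)) = -47/4
p[-2,1,2] = (-14 - 6) / (2 - (-2)) = -5
p[-5/2,-2,1,2] = (-5 - (-47/4)) / (2 - (-5/2)) = 3/2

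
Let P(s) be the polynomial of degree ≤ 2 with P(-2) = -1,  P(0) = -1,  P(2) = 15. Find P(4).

47

Evaluate each Lagrange basis at s = 4:
L_0(4) = (4)·(2)/[(-2)·(-4)] = 1
L_1(4) = (6)·(2)/[(2)·(-2)] = -3
L_2(4) = (6)·(4)/[(4)·(2)] = 3
Sum: (-1)·(1) + (-1)·(-3) + 15·(3) = 47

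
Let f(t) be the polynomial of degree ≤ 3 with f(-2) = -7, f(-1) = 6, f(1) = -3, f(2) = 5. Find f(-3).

Using Newton's divided-difference form:
f[-2,-1] = (6 - (-7)) / (-1 - (-2)) = 13
f[-1,1] = (-3 - 6) / (1 - (-1)) = -9/2
f[1,2] = (5 - (-3)) / (2 - 1) = 8
f[-2,-1,1] = (-9/2 - 13) / (1 - (-2)) = -35/6
f[-1,1,2] = (8 - (-9/2)) / (2 - (-1)) = 25/6
f[-2,-1,1,2] = (25/6 - (-35/6)) / (2 - (-2)) = 5/2
f(-3) = -7 + 13·(-1) + (-35/6)·(-1)·(-2) + (5/2)·(-1)·(-2)·(-4) = -155/3

-155/3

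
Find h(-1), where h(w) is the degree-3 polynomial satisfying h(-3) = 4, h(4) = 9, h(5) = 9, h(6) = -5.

Using Newton's divided-difference form:
h[-3,4] = (9 - 4) / (4 - (-3)) = 5/7
h[4,5] = (9 - 9) / (5 - 4) = 0
h[5,6] = (-5 - 9) / (6 - 5) = -14
h[-3,4,5] = (0 - 5/7) / (5 - (-3)) = -5/56
h[4,5,6] = (-14 - 0) / (6 - 4) = -7
h[-3,4,5,6] = (-7 - (-5/56)) / (6 - (-3)) = -43/56
h(-1) = 4 + (5/7)·(2) + (-5/56)·(2)·(-5) + (-43/56)·(2)·(-5)·(-6) = -159/4

-159/4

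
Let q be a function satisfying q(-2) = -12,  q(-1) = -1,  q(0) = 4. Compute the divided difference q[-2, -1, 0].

q[-2,-1] = (-1 - (-12)) / (-1 - (-2)) = 11
q[-1,0] = (4 - (-1)) / (0 - (-1)) = 5
q[-2,-1,0] = (5 - 11) / (0 - (-2)) = -3

-3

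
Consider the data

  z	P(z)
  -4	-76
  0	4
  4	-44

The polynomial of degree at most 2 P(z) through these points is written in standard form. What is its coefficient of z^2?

L_0(z) = z(z - 4) / [32] = (1/32)z^2 - (1/8)z
L_1(z) = (z + 4)(z - 4) / [-16] = -(1/16)z^2 + 1
L_2(z) = (z + 4)z / [32] = (1/32)z^2 + (1/8)z
P(z) = (-76)·L_0 + 4·L_1 + (-44)·L_2
Only the coefficient of z^2 is needed; take it from each L_i and combine:
(-76)·(1/32) + 4·(-1/16) + (-44)·(1/32) = -4

-4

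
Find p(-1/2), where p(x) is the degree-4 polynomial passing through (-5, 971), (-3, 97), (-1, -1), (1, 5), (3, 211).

1/8

Evaluate each Lagrange basis at x = -1/2:
L_0(-1/2) = (5/2)·(1/2)·(-3/2)·(-7/2)/[(-2)·(-4)·(-6)·(-8)] = 35/2048
L_1(-1/2) = (9/2)·(1/2)·(-3/2)·(-7/2)/[(2)·(-2)·(-4)·(-6)] = -63/512
L_2(-1/2) = (9/2)·(5/2)·(-3/2)·(-7/2)/[(4)·(2)·(-2)·(-4)] = 945/1024
L_3(-1/2) = (9/2)·(5/2)·(1/2)·(-7/2)/[(6)·(4)·(2)·(-2)] = 105/512
L_4(-1/2) = (9/2)·(5/2)·(1/2)·(-3/2)/[(8)·(6)·(4)·(2)] = -45/2048
Sum: 971·(35/2048) + 97·(-63/512) + (-1)·(945/1024) + 5·(105/512) + 211·(-45/2048) = 1/8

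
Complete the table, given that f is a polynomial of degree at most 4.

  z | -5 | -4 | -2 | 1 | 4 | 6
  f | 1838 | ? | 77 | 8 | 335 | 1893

The 5 known values determine f uniquely (degree ≤ 4).
Evaluate each Lagrange basis at z = -4:
L_0(-4) = (-2)·(-5)·(-8)·(-10)/[(-3)·(-6)·(-9)·(-11)] = 400/891
L_1(-4) = (1)·(-5)·(-8)·(-10)/[(3)·(-3)·(-6)·(-8)] = 25/27
L_2(-4) = (1)·(-2)·(-8)·(-10)/[(6)·(3)·(-3)·(-5)] = -16/27
L_3(-4) = (1)·(-2)·(-5)·(-10)/[(9)·(6)·(3)·(-2)] = 25/81
L_4(-4) = (1)·(-2)·(-5)·(-8)/[(11)·(8)·(5)·(2)] = -1/11
Sum: 1838·(400/891) + 77·(25/27) + 8·(-16/27) + 335·(25/81) + 1893·(-1/11) = 823

823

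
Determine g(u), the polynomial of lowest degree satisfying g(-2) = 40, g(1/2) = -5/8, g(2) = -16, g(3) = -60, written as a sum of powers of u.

Newton's divided differences:
g[-2,1/2] = (-5/8 - 40) / (1/2 - (-2)) = -65/4
g[1/2,2] = (-16 - (-5/8)) / (2 - 1/2) = -41/4
g[2,3] = (-60 - (-16)) / (3 - 2) = -44
g[-2,1/2,2] = (-41/4 - (-65/4)) / (2 - (-2)) = 3/2
g[1/2,2,3] = (-44 - (-41/4)) / (3 - 1/2) = -27/2
g[-2,1/2,2,3] = (-27/2 - 3/2) / (3 - (-2)) = -3
g(u) = 40 + (-65/4)·(u + 2) + (3/2)·(u + 2)(u - 1/2) + (-3)·(u + 2)(u - 1/2)(u - 2)
Expanding: g(u) = -3u^3 + 3u^2 - 2u

g(u) = -3u^3 + 3u^2 - 2u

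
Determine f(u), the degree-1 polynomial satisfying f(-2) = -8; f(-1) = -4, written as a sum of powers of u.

Build the Lagrange basis polynomials:
L_0(u) = (u + 1) / [-1] = -u - 1
L_1(u) = (u + 2) / [1] = u + 2
f(u) = (-8)·L_0 + (-4)·L_1
  (-8)·L_0(u) = 8u + 8
  (-4)·L_1(u) = -4u - 8
Adding term by term: 4u

f(u) = 4u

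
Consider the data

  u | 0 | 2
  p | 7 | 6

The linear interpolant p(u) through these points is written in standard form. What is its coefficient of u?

-1/2

The leading coefficient equals the top divided difference p[0,2].
p[0,2] = (6 - 7) / (2 - 0) = -1/2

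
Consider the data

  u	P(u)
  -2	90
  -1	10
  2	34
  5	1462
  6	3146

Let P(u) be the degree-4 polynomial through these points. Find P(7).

Using Newton's divided-difference form:
P[-2,-1] = (10 - 90) / (-1 - (-2)) = -80
P[-1,2] = (34 - 10) / (2 - (-1)) = 8
P[2,5] = (1462 - 34) / (5 - 2) = 476
P[5,6] = (3146 - 1462) / (6 - 5) = 1684
P[-2,-1,2] = (8 - (-80)) / (2 - (-2)) = 22
P[-1,2,5] = (476 - 8) / (5 - (-1)) = 78
P[2,5,6] = (1684 - 476) / (6 - 2) = 302
P[-2,-1,2,5] = (78 - 22) / (5 - (-2)) = 8
P[-1,2,5,6] = (302 - 78) / (6 - (-1)) = 32
P[-2,-1,2,5,6] = (32 - 8) / (6 - (-2)) = 3
P(7) = 90 + (-80)·(9) + 22·(9)·(8) + 8·(9)·(8)·(5) + 3·(9)·(8)·(5)·(2) = 5994

5994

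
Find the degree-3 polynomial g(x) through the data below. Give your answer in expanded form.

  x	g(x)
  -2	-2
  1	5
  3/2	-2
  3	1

g(x) = (38/15)x^3 - (89/15)x^2 - (56/5)x + 98/5

Newton's divided differences:
g[-2,1] = (5 - (-2)) / (1 - (-2)) = 7/3
g[1,3/2] = (-2 - 5) / (3/2 - 1) = -14
g[3/2,3] = (1 - (-2)) / (3 - 3/2) = 2
g[-2,1,3/2] = (-14 - 7/3) / (3/2 - (-2)) = -14/3
g[1,3/2,3] = (2 - (-14)) / (3 - 1) = 8
g[-2,1,3/2,3] = (8 - (-14/3)) / (3 - (-2)) = 38/15
g(x) = -2 + (7/3)·(x + 2) + (-14/3)·(x + 2)(x - 1) + (38/15)·(x + 2)(x - 1)(x - 3/2)
Expanding: g(x) = (38/15)x^3 - (89/15)x^2 - (56/5)x + 98/5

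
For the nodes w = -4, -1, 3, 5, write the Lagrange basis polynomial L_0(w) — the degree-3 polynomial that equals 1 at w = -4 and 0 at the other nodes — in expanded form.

L_0(w) = (w + 1)(w - 3)(w - 5) / [(-3)·(-7)·(-9)]
       = (w^3 - 7w^2 + 7w + 15) / (-189)

L_0(w) = -(1/189)w^3 + (1/27)w^2 - (1/27)w - 5/63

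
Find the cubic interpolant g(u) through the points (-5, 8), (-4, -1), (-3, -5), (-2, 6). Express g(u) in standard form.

g(u) = (5/3)u^3 + (45/2)u^2 + (551/6)u + 113

L_0(u) = (u + 4)(u + 3)(u + 2) / [-6] = -(1/6)u^3 - (3/2)u^2 - (13/3)u - 4
L_1(u) = (u + 5)(u + 3)(u + 2) / [2] = (1/2)u^3 + 5u^2 + (31/2)u + 15
L_2(u) = (u + 5)(u + 4)(u + 2) / [-2] = -(1/2)u^3 - (11/2)u^2 - 19u - 20
L_3(u) = (u + 5)(u + 4)(u + 3) / [6] = (1/6)u^3 + 2u^2 + (47/6)u + 10
g(u) = 8·L_0 + (-1)·L_1 + (-5)·L_2 + 6·L_3
  8·L_0(u) = -(4/3)u^3 - 12u^2 - (104/3)u - 32
  (-1)·L_1(u) = -(1/2)u^3 - 5u^2 - (31/2)u - 15
  (-5)·L_2(u) = (5/2)u^3 + (55/2)u^2 + 95u + 100
  6·L_3(u) = u^3 + 12u^2 + 47u + 60
Adding term by term: (5/3)u^3 + (45/2)u^2 + (551/6)u + 113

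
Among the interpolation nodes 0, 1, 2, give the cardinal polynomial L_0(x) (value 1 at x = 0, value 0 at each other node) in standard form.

L_0(x) = (1/2)x^2 - (3/2)x + 1

L_0(x) = (x - 1)(x - 2) / [(-1)·(-2)]
       = (x^2 - 3x + 2) / (2)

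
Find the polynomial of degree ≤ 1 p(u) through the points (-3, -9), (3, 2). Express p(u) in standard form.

L_0(u) = (u - 3) / [-6] = -(1/6)u + 1/2
L_1(u) = (u + 3) / [6] = (1/6)u + 1/2
p(u) = (-9)·L_0 + 2·L_1
  (-9)·L_0(u) = (3/2)u - 9/2
  2·L_1(u) = (1/3)u + 1
Adding term by term: (11/6)u - 7/2

p(u) = (11/6)u - 7/2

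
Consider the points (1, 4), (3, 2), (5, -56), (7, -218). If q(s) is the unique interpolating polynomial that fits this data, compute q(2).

Evaluate each Lagrange basis at s = 2:
L_0(2) = (-1)·(-3)·(-5)/[(-2)·(-4)·(-6)] = 5/16
L_1(2) = (1)·(-3)·(-5)/[(2)·(-2)·(-4)] = 15/16
L_2(2) = (1)·(-1)·(-5)/[(4)·(2)·(-2)] = -5/16
L_3(2) = (1)·(-1)·(-3)/[(6)·(4)·(2)] = 1/16
Sum: 4·(5/16) + 2·(15/16) + (-56)·(-5/16) + (-218)·(1/16) = 7

7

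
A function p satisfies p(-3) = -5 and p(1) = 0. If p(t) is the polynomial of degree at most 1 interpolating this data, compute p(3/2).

5/8

Evaluate each Lagrange basis at t = 3/2:
L_0(3/2) = (1/2)/[(-4)] = -1/8
L_1(3/2) = (9/2)/[(4)] = 9/8
Sum: (-5)·(-1/8) + 0 = 5/8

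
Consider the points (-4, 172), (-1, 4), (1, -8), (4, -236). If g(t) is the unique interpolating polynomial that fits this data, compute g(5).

-440

Using Newton's divided-difference form:
g[-4,-1] = (4 - 172) / (-1 - (-4)) = -56
g[-1,1] = (-8 - 4) / (1 - (-1)) = -6
g[1,4] = (-236 - (-8)) / (4 - 1) = -76
g[-4,-1,1] = (-6 - (-56)) / (1 - (-4)) = 10
g[-1,1,4] = (-76 - (-6)) / (4 - (-1)) = -14
g[-4,-1,1,4] = (-14 - 10) / (4 - (-4)) = -3
g(5) = 172 + (-56)·(9) + 10·(9)·(6) + (-3)·(9)·(6)·(4) = -440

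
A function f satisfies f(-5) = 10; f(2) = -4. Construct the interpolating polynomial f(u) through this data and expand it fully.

Build the Lagrange basis polynomials:
L_0(u) = (u - 2) / [-7] = -(1/7)u + 2/7
L_1(u) = (u + 5) / [7] = (1/7)u + 5/7
f(u) = 10·L_0 + (-4)·L_1
  10·L_0(u) = -(10/7)u + 20/7
  (-4)·L_1(u) = -(4/7)u - 20/7
Adding term by term: -2u

f(u) = -2u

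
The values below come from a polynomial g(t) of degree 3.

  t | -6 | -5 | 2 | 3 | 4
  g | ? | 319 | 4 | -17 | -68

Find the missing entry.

532

The 4 known values determine g uniquely (degree ≤ 3).
L_0(-6) = (-8)·(-9)·(-10)/[(-7)·(-8)·(-9)] = 10/7
L_1(-6) = (-1)·(-9)·(-10)/[(7)·(-1)·(-2)] = -45/7
L_2(-6) = (-1)·(-8)·(-10)/[(8)·(1)·(-1)] = 10
L_3(-6) = (-1)·(-8)·(-9)/[(9)·(2)·(1)] = -4
Sum: 319·(10/7) + 4·(-45/7) + (-17)·(10) + (-68)·(-4) = 532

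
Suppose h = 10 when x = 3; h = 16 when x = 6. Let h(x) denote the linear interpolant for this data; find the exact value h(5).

L_0(5) = (-1)/[(-3)] = 1/3
L_1(5) = (2)/[(3)] = 2/3
Sum: 10·(1/3) + 16·(2/3) = 14

14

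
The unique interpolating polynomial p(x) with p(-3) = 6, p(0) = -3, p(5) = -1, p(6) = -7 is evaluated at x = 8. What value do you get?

Using Newton's divided-difference form:
p[-3,0] = (-3 - 6) / (0 - (-3)) = -3
p[0,5] = (-1 - (-3)) / (5 - 0) = 2/5
p[5,6] = (-7 - (-1)) / (6 - 5) = -6
p[-3,0,5] = (2/5 - (-3)) / (5 - (-3)) = 17/40
p[0,5,6] = (-6 - 2/5) / (6 - 0) = -16/15
p[-3,0,5,6] = (-16/15 - 17/40) / (6 - (-3)) = -179/1080
p(8) = 6 + (-3)·(11) + (17/40)·(11)·(8) + (-179/1080)·(11)·(8)·(3) = -1501/45

-1501/45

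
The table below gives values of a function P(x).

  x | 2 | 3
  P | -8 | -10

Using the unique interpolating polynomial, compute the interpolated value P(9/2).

-13

Evaluate each Lagrange basis at x = 9/2:
L_0(9/2) = (3/2)/[(-1)] = -3/2
L_1(9/2) = (5/2)/[(1)] = 5/2
Sum: (-8)·(-3/2) + (-10)·(5/2) = -13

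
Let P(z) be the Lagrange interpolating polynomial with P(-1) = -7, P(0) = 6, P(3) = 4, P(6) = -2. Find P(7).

71/9

Evaluate each Lagrange basis at z = 7:
L_0(7) = (7)·(4)·(1)/[(-1)·(-4)·(-7)] = -1
L_1(7) = (8)·(4)·(1)/[(1)·(-3)·(-6)] = 16/9
L_2(7) = (8)·(7)·(1)/[(4)·(3)·(-3)] = -14/9
L_3(7) = (8)·(7)·(4)/[(7)·(6)·(3)] = 16/9
Sum: (-7)·(-1) + 6·(16/9) + 4·(-14/9) + (-2)·(16/9) = 71/9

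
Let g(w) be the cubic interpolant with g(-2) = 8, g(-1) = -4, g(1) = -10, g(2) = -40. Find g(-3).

50

Evaluate each Lagrange basis at w = -3:
L_0(-3) = (-2)·(-4)·(-5)/[(-1)·(-3)·(-4)] = 10/3
L_1(-3) = (-1)·(-4)·(-5)/[(1)·(-2)·(-3)] = -10/3
L_2(-3) = (-1)·(-2)·(-5)/[(3)·(2)·(-1)] = 5/3
L_3(-3) = (-1)·(-2)·(-4)/[(4)·(3)·(1)] = -2/3
Sum: 8·(10/3) + (-4)·(-10/3) + (-10)·(5/3) + (-40)·(-2/3) = 50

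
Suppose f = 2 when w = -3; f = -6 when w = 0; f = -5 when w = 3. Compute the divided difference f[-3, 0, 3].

1/2

f[-3,0] = (-6 - 2) / (0 - (-3)) = -8/3
f[0,3] = (-5 - (-6)) / (3 - 0) = 1/3
f[-3,0,3] = (1/3 - (-8/3)) / (3 - (-3)) = 1/2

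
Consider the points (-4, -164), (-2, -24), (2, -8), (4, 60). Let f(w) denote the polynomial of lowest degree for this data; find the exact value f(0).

-4

Using Newton's divided-difference form:
f[-4,-2] = (-24 - (-164)) / (-2 - (-4)) = 70
f[-2,2] = (-8 - (-24)) / (2 - (-2)) = 4
f[2,4] = (60 - (-8)) / (4 - 2) = 34
f[-4,-2,2] = (4 - 70) / (2 - (-4)) = -11
f[-2,2,4] = (34 - 4) / (4 - (-2)) = 5
f[-4,-2,2,4] = (5 - (-11)) / (4 - (-4)) = 2
f(0) = -164 + 70·(4) + (-11)·(4)·(2) + 2·(4)·(2)·(-2) = -4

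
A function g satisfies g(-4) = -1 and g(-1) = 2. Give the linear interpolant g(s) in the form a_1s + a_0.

g(s) = s + 3

Build the Lagrange basis polynomials:
L_0(s) = (s + 1) / [-3] = -(1/3)s - 1/3
L_1(s) = (s + 4) / [3] = (1/3)s + 4/3
g(s) = (-1)·L_0 + 2·L_1
  (-1)·L_0(s) = (1/3)s + 1/3
  2·L_1(s) = (2/3)s + 8/3
Adding term by term: s + 3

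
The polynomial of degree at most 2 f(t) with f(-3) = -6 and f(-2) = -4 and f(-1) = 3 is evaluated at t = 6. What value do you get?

192

Evaluate each Lagrange basis at t = 6:
L_0(6) = (8)·(7)/[(-1)·(-2)] = 28
L_1(6) = (9)·(7)/[(1)·(-1)] = -63
L_2(6) = (9)·(8)/[(2)·(1)] = 36
Sum: (-6)·(28) + (-4)·(-63) + 3·(36) = 192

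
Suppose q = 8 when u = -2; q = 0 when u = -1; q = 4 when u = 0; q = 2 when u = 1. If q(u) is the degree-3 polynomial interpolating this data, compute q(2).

Evaluate each Lagrange basis at u = 2:
L_0(2) = (3)·(2)·(1)/[(-1)·(-2)·(-3)] = -1
L_1(2) = (4)·(2)·(1)/[(1)·(-1)·(-2)] = 4
L_2(2) = (4)·(3)·(1)/[(2)·(1)·(-1)] = -6
L_3(2) = (4)·(3)·(2)/[(3)·(2)·(1)] = 4
Sum: 8·(-1) + 0 + 4·(-6) + 2·(4) = -24

-24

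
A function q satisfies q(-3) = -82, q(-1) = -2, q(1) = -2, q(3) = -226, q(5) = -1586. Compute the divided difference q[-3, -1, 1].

q[-3,-1] = (-2 - (-82)) / (-1 - (-3)) = 40
q[-1,1] = (-2 - (-2)) / (1 - (-1)) = 0
q[-3,-1,1] = (0 - 40) / (1 - (-3)) = -10

-10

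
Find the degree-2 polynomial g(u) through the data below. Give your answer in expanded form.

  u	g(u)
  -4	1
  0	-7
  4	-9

g(u) = (3/16)u^2 - (5/4)u - 7

L_0(u) = u(u - 4) / [32] = (1/32)u^2 - (1/8)u
L_1(u) = (u + 4)(u - 4) / [-16] = -(1/16)u^2 + 1
L_2(u) = (u + 4)u / [32] = (1/32)u^2 + (1/8)u
g(u) = 1·L_0 + (-7)·L_1 + (-9)·L_2
  1·L_0(u) = (1/32)u^2 - (1/8)u
  (-7)·L_1(u) = (7/16)u^2 - 7
  (-9)·L_2(u) = -(9/32)u^2 - (9/8)u
Adding term by term: (3/16)u^2 - (5/4)u - 7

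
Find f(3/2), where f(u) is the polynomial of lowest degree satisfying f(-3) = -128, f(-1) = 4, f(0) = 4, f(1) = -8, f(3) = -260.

L_0(3/2) = (5/2)·(3/2)·(1/2)·(-3/2)/[(-2)·(-3)·(-4)·(-6)] = -5/256
L_1(3/2) = (9/2)·(3/2)·(1/2)·(-3/2)/[(2)·(-1)·(-2)·(-4)] = 81/256
L_2(3/2) = (9/2)·(5/2)·(1/2)·(-3/2)/[(3)·(1)·(-1)·(-3)] = -15/16
L_3(3/2) = (9/2)·(5/2)·(3/2)·(-3/2)/[(4)·(2)·(1)·(-2)] = 405/256
L_4(3/2) = (9/2)·(5/2)·(3/2)·(1/2)/[(6)·(4)·(3)·(2)] = 15/256
Sum: (-128)·(-5/256) + 4·(81/256) + 4·(-15/16) + (-8)·(405/256) + (-260)·(15/256) = -223/8

-223/8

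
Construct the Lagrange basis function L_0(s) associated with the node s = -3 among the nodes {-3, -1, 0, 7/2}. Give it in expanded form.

L_0(s) = (s + 1)s(s - 7/2) / [(-2)·(-3)·(-13/2)]
       = (s^3 - (5/2)s^2 - (7/2)s) / (-39)

L_0(s) = -(1/39)s^3 + (5/78)s^2 + (7/78)s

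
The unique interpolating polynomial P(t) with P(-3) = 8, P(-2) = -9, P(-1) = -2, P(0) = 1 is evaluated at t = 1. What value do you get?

Evaluate each Lagrange basis at t = 1:
L_0(1) = (3)·(2)·(1)/[(-1)·(-2)·(-3)] = -1
L_1(1) = (4)·(2)·(1)/[(1)·(-1)·(-2)] = 4
L_2(1) = (4)·(3)·(1)/[(2)·(1)·(-1)] = -6
L_3(1) = (4)·(3)·(2)/[(3)·(2)·(1)] = 4
Sum: 8·(-1) + (-9)·(4) + (-2)·(-6) + 1·(4) = -28

-28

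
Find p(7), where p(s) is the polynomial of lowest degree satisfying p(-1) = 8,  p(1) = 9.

L_0(7) = (6)/[(-2)] = -3
L_1(7) = (8)/[(2)] = 4
Sum: 8·(-3) + 9·(4) = 12

12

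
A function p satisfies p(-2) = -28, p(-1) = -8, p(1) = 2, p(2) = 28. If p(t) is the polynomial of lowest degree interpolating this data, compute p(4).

212

Using Newton's divided-difference form:
p[-2,-1] = (-8 - (-28)) / (-1 - (-2)) = 20
p[-1,1] = (2 - (-8)) / (1 - (-1)) = 5
p[1,2] = (28 - 2) / (2 - 1) = 26
p[-2,-1,1] = (5 - 20) / (1 - (-2)) = -5
p[-1,1,2] = (26 - 5) / (2 - (-1)) = 7
p[-2,-1,1,2] = (7 - (-5)) / (2 - (-2)) = 3
p(4) = -28 + 20·(6) + (-5)·(6)·(5) + 3·(6)·(5)·(3) = 212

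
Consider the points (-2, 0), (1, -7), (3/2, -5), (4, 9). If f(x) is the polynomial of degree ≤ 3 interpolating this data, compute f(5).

Using Newton's divided-difference form:
f[-2,1] = (-7 - 0) / (1 - (-2)) = -7/3
f[1,3/2] = (-5 - (-7)) / (3/2 - 1) = 4
f[3/2,4] = (9 - (-5)) / (4 - 3/2) = 28/5
f[-2,1,3/2] = (4 - (-7/3)) / (3/2 - (-2)) = 38/21
f[1,3/2,4] = (28/5 - 4) / (4 - 1) = 8/15
f[-2,1,3/2,4] = (8/15 - 38/21) / (4 - (-2)) = -67/315
f(5) = 0 + (-7/3)·(7) + (38/21)·(7)·(4) + (-67/315)·(7)·(4)·(7/2) = 607/45

607/45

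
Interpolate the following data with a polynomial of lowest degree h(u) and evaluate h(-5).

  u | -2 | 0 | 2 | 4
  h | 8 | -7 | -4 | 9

L_0(-5) = (-5)·(-7)·(-9)/[(-2)·(-4)·(-6)] = 105/16
L_1(-5) = (-3)·(-7)·(-9)/[(2)·(-2)·(-4)] = -189/16
L_2(-5) = (-3)·(-5)·(-9)/[(4)·(2)·(-2)] = 135/16
L_3(-5) = (-3)·(-5)·(-7)/[(6)·(4)·(2)] = -35/16
Sum: 8·(105/16) + (-7)·(-189/16) + (-4)·(135/16) + 9·(-35/16) = 327/4

327/4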